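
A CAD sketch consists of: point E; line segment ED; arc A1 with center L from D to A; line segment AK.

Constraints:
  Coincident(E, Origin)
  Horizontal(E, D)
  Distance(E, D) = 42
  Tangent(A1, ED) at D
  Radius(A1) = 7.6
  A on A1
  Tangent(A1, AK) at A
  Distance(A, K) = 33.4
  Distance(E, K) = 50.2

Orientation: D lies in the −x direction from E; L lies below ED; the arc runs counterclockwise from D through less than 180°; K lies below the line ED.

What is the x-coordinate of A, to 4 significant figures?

-48.42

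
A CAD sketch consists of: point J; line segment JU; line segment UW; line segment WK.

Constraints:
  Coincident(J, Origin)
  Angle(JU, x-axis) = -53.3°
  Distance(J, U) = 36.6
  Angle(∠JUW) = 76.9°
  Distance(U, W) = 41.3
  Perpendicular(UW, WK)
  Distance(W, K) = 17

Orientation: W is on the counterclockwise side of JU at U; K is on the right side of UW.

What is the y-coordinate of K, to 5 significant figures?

-8.7730

∠JUW = 76.9°, so UW runs at -53.3° + (180° − 76.9°) = 49.800° from the x-axis; with |UW| = 41.3, W = U + 41.3·(cos 49.800°, sin 49.800°) = (48.530, 2.1998). UW is perpendicular to WK; with |WK| = 17.0 on the right of UW, K = W + 17.0·(0.76380, -0.64546) = (61.515, -8.7730). So K.y = -8.7730.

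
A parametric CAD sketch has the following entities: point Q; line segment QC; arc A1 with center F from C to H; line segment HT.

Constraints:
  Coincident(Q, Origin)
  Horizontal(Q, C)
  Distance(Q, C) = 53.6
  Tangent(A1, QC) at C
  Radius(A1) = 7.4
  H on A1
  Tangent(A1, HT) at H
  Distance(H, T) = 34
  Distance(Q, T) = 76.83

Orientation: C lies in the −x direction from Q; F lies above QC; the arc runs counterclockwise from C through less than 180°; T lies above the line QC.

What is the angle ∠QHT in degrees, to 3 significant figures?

136°

Checks: Q.y = 0.00, C.y = 0.00 ✓; ∠(FC, CQ) = 90.00° ✓; |FH| = 7.400 ✓; ∠(FH, HT) = 90.00° ✓; |HT| = 34.00 ✓; |QT| = 76.83 ✓.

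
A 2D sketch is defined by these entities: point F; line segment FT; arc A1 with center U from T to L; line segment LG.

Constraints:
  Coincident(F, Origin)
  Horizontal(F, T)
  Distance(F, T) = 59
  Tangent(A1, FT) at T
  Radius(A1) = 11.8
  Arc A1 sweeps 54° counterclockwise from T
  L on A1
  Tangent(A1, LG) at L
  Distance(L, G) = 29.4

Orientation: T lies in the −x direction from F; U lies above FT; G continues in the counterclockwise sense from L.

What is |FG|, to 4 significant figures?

43.08

On A1, T sits at bearing -90° from U; a 54° counterclockwise sweep puts L at bearing -36°, so L = U + 11.8·(cos -36°, sin -36°) = (-49.45, 4.864). Since A1 is tangent to LG there, UL ⟂ LG, so LG runs along (−sin -36°, cos -36°); with |LG| = 29.4, G = (-32.17, 28.65). Then |FG| = |G − F| = 43.08.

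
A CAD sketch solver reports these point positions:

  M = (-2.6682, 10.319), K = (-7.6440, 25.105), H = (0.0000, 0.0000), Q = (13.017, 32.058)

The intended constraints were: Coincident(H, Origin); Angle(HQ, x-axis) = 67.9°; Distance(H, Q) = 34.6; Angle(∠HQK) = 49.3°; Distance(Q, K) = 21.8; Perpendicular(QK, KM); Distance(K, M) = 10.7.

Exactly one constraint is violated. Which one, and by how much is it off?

Distance(K, M) = 10.7 — off by 4.90.

H = (0.00, 0.00) ✓; HQ at 67.90° ✓; |HQ| = 34.60 ✓; ∠HQK = 49.30° ✓; |QK| = 21.80 ✓; ∠(QK, KM) = 90.00° ✓; |KM| = 15.60 ✗.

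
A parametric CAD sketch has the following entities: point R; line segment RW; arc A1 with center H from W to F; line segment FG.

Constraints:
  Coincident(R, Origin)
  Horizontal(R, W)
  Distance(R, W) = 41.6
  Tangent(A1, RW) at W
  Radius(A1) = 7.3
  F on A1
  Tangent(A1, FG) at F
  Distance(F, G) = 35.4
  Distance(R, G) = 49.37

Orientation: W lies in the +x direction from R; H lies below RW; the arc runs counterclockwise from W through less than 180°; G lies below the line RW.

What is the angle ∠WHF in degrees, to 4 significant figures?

79.35°

R is at the origin; RW is horizontal with |RW| = 41.6 and W on the +x side, so W = (41.60, 0.000). Tangency of A1 to RW means the radius HW is perpendicular to RW, so H = W + (0, -7.3) = (41.60, -7.300). Since HF ⟂ FG (tangency), |HG| = √(7.3² + 35.4²) = 36.14 regardless of where F sits on A1. So G lies on both circle(R, 49.37) and circle(H, 36.14); the below-RW intersection is G = (27.88, -40.74). F is the foot of the tangent from G: F = (34.43, -5.951).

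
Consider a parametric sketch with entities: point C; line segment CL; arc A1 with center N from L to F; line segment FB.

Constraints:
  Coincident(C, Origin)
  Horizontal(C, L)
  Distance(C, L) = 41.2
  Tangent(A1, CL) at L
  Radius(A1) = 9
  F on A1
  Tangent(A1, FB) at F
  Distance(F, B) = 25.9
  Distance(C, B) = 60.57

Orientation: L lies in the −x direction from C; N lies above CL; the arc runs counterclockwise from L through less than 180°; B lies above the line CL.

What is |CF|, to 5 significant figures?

36.851

Checks: |NF| = 9.000 ✓; ∠(NF, FB) = 90.00° ✓; |FB| = 25.90 ✓; |CB| = 60.57 ✓.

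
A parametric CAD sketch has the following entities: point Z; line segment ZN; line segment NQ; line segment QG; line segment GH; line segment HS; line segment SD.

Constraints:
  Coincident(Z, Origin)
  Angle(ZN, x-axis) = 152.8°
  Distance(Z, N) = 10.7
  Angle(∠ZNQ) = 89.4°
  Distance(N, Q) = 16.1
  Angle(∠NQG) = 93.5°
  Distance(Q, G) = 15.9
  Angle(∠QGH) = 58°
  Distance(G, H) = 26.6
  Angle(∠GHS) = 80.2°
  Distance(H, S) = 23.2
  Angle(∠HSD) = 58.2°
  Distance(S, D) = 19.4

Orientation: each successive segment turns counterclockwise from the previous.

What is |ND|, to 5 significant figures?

15.024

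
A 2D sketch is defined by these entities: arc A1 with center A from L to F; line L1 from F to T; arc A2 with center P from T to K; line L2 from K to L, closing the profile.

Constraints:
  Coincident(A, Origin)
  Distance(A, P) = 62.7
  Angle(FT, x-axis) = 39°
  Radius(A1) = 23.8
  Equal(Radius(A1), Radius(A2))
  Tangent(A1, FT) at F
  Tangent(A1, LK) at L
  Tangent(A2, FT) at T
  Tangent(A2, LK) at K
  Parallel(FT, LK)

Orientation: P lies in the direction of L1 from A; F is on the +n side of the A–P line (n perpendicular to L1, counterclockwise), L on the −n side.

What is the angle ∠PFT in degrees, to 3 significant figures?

20.8°

Tangency of A1 to both parallel lines with radius 23.8 puts F and L at A ± 23.8·n: F = (-15.0, 18.5), L = (15.0, -18.5). Equal radii place T and K the same way about P: T = P + 23.8·n = (33.7, 58.0), K = P − 23.8·n = (63.7, 21.0). Then cos ∠PFT = FP·FT / (|FP||FT|), giving 20.8°.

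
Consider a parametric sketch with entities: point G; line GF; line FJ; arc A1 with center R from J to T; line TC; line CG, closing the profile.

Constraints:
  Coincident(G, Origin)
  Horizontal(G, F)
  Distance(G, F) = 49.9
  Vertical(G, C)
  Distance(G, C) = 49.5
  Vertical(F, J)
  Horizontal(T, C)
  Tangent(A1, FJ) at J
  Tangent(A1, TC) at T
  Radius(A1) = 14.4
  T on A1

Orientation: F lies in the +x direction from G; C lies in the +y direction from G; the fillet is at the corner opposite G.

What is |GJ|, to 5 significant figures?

61.008

The virtual corner opposite G is at (49.900, 49.500). The tangent condition forces RJ to be normal to FJ and tangency of A1 to TC means the radius RT is perpendicular to TC, with radius 14.4, so the center R sits 14.4 in from both sides at R = (35.500, 35.100). That places the tangent points at J = (49.900, 35.100) on FJ and T = (35.500, 49.500) on TC. Then |GJ| = |J − G| = 61.008.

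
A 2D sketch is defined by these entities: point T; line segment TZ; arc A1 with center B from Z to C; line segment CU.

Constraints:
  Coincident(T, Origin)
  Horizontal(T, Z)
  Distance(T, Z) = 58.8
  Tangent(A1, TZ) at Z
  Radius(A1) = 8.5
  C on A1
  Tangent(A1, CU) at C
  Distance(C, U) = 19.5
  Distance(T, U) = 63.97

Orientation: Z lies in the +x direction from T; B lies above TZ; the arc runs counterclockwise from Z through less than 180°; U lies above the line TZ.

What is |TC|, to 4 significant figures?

67.41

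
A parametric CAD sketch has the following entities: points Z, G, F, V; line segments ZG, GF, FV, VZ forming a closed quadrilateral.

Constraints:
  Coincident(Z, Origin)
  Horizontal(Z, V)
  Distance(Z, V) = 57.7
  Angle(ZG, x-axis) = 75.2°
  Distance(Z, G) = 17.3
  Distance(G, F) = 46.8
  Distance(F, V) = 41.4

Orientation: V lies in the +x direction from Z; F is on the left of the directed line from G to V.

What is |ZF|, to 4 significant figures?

60.11

Checks: |GF| = 46.80 ✓; |FV| = 41.40 ✓.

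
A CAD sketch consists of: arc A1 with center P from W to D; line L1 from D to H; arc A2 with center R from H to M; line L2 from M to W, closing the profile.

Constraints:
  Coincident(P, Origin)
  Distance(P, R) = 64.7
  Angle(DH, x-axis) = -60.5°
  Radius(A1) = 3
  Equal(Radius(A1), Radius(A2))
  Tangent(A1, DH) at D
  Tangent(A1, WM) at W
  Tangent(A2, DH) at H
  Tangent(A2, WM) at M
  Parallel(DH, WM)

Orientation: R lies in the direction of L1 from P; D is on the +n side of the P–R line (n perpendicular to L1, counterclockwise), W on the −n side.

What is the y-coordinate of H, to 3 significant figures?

-54.8

The slot axis is L1's direction at -60.5°, so u = (cos -60.5°, sin -60.5°) = (0.492, -0.870) and n = (−sin -60.5°, cos -60.5°) = (0.870, 0.492). P is at the origin and R lies 64.7 along u from P, so R = 64.7·u = (31.9, -56.3). Tangency of A1 to both parallel lines with radius 3.0 puts D and W at P ± 3.0·n: D = (2.61, 1.48), W = (-2.61, -1.48). Equal radii place H and M the same way about R: H = R + 3.0·n = (34.5, -54.8), M = R − 3.0·n = (29.2, -57.8). So H.y = -54.8.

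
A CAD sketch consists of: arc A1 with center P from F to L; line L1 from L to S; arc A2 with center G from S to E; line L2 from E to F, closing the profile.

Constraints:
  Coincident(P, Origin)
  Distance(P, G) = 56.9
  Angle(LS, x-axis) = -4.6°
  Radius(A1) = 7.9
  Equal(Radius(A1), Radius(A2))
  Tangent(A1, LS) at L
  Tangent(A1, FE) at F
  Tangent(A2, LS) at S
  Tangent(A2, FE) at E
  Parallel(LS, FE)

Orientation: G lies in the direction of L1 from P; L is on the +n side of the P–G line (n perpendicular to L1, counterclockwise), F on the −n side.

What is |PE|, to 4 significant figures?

57.45

The slot axis is L1's direction at -4.6°, so u = (cos -4.6°, sin -4.6°) = (0.9968, -0.08020) and n = (−sin -4.6°, cos -4.6°) = (0.08020, 0.9968). P is at the origin and G lies 56.9 along u from P, so G = 56.9·u = (56.72, -4.563). Tangency of A1 to both parallel lines with radius 7.9 puts L and F at P ± 7.9·n: L = (0.6336, 7.875), F = (-0.6336, -7.875). Equal radii place S and E the same way about G: S = G + 7.9·n = (57.35, 3.311), E = G − 7.9·n = (56.08, -12.44). Then |PE| = |E − P| = 57.45.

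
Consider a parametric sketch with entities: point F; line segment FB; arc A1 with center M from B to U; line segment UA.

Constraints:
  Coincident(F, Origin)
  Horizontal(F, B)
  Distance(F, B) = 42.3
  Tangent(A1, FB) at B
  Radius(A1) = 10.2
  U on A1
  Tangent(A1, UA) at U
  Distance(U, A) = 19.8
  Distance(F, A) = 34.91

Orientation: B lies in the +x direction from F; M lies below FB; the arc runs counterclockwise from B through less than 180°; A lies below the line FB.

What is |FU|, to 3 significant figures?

33.5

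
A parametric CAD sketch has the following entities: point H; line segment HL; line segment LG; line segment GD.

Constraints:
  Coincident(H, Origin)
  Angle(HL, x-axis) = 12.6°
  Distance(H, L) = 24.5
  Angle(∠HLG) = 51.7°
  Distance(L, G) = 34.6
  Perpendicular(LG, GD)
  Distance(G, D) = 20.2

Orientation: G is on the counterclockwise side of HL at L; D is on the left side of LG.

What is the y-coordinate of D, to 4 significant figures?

11.49

H is at the origin; HL runs at 12.6° with length 24.5, so L = 24.5·(cos 12.6°, sin 12.6°) = (23.91, 5.345). ∠HLG = 51.7°, so LG runs at 12.6° + (180° − 51.7°) = 140.9° from the x-axis; with |LG| = 34.6, G = L + 34.6·(cos 140.9°, sin 140.9°) = (-2.941, 27.17). LG is perpendicular to GD; with |GD| = 20.2 on the left of LG, D = G + 20.2·(-0.6307, -0.7760) = (-15.68, 11.49). So D.y = 11.49.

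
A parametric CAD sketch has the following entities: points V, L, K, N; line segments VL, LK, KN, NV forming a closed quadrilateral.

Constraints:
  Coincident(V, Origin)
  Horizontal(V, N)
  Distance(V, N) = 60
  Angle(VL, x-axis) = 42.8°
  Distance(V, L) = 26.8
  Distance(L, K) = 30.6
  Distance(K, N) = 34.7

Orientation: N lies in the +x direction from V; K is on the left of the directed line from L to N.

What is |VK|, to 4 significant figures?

56.86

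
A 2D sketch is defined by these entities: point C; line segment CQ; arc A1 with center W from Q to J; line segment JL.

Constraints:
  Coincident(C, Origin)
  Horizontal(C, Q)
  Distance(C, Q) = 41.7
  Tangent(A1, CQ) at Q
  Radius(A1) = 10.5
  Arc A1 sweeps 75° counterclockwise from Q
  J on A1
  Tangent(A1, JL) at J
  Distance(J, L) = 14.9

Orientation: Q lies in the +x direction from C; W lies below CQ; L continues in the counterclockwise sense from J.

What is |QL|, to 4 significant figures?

26.22

C is at the origin; C and Q share the same y with |CQ| = 41.7 and Q on the +x side, so Q = (41.70, 0.000). A1 meets CQ tangentially, so WQ is at right angles to CQ, so W = Q + (0, -10.5) = (41.70, -10.50). On A1, Q sits at bearing 90° from W; a 75° counterclockwise sweep puts J at bearing 165°, so J = W + 10.5·(cos 165°, sin 165°) = (31.56, -7.782). A1 meets JL tangentially, so WJ is at right angles to JL, so JL runs along (−sin 165°, cos 165°); with |JL| = 14.9, L = (27.70, -22.17). Then |QL| = |L − Q| = 26.22.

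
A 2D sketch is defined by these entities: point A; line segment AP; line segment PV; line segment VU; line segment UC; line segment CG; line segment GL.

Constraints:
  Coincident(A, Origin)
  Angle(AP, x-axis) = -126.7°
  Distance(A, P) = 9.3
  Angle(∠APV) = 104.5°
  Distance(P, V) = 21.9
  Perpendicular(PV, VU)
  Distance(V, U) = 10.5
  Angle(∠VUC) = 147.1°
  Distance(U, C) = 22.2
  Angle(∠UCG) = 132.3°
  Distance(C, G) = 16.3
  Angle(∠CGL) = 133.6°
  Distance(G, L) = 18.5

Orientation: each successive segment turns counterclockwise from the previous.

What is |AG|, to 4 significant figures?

23.13

A is at the origin; AP runs at -126.7° with length 9.3, so P = (-5.558, -7.457). ∠APV = 104.5° gives PV at -51.20° from the x-axis; with |PV| = 21.9, V = (8.165, -24.52). PV is perpendicular to VU, so VU runs at 38.80°; with |VU| = 10.5, U = (16.35, -17.94). ∠VUC = 147.1° gives UC at 71.70° from the x-axis; with |UC| = 22.2, C = (23.32, 3.133). ∠UCG = 132.3° gives CG at 119.4° from the x-axis; with |CG| = 16.3, G = (15.32, 17.33). Then |AG| = |G − A| = 23.13.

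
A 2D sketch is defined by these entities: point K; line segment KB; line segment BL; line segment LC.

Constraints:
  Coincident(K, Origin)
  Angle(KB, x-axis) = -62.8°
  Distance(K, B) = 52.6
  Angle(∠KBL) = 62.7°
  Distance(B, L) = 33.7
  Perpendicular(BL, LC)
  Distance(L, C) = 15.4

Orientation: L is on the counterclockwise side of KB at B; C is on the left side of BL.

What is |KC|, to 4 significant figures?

32.77

K is at the origin; KB runs at -62.8° with length 52.6, so B = 52.6·(cos -62.8°, sin -62.8°) = (24.04, -46.78). ∠KBL = 62.7°, so BL runs at -62.8° + (180° − 62.7°) = 54.50° from the x-axis; with |BL| = 33.7, L = B + 33.7·(cos 54.50°, sin 54.50°) = (43.61, -19.35). The perpendicularity gives LC at right angles to BL; with |LC| = 15.4 on the left of BL, C = L + 15.4·(-0.8141, 0.5807) = (31.08, -10.40). Then |KC| = |C − K| = 32.77.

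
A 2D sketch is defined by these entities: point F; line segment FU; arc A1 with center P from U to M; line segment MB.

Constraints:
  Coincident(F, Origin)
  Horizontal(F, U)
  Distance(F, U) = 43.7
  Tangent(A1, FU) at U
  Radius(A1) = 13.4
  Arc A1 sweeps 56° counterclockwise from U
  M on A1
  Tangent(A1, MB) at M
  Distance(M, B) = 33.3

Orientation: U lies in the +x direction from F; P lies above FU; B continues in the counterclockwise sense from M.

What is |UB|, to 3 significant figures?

44.8

F is at the origin; F and U share the same y with |FU| = 43.7 and U on the +x side, so U = (43.7, 0.00). Since A1 is tangent to FU there, PU ⟂ FU, so P = U + (0, 13.4) = (43.7, 13.4). On A1, U sits at bearing -90° from P; a 56° counterclockwise sweep puts M at bearing -34°, so M = P + 13.4·(cos -34°, sin -34°) = (54.8, 5.91). A1 meets MB tangentially, so PM is at right angles to MB, so MB runs along (−sin -34°, cos -34°); with |MB| = 33.3, B = (73.4, 33.5). Then |UB| = |B − U| = 44.8.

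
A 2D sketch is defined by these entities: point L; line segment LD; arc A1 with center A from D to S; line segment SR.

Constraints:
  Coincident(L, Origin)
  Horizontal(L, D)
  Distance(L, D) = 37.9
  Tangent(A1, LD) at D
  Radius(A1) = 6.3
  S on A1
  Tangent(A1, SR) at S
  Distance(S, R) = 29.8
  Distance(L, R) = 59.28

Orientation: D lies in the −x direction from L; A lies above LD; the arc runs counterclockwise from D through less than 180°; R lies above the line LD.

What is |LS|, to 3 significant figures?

33.9

L is at the origin; L and D share the same y with |LD| = 37.9 and D on the −x side, so D = (-37.9, 0.00). Tangency of A1 to LD means the radius AD is perpendicular to LD, so A = D + (0, 6.3) = (-37.9, 6.30). Since AS ⟂ SR (tangency), |AR| = √(6.3² + 29.8²) = 30.5 regardless of where S sits on A1. So R lies on both circle(L, 59.28) and circle(A, 30.5); the above-LD intersection is R = (-47.8, 35.1). S is the foot of the tangent from R: S = (-32.5, 9.53).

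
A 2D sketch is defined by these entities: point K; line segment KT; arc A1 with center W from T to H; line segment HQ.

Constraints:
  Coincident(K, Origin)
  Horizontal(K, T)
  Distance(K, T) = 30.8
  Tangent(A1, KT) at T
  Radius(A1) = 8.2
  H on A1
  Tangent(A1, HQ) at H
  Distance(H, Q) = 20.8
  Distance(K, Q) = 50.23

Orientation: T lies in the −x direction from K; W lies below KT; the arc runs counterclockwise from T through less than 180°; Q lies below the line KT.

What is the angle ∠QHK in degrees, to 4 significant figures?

108.7°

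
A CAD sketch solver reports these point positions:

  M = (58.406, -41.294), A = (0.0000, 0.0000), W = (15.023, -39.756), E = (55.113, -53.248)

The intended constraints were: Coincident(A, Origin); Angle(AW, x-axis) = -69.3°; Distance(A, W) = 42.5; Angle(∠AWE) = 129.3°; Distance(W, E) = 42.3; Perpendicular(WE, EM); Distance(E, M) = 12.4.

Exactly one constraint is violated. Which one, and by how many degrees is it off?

Perpendicular(WE, EM) — off by 3.20°.

A = (0.00, 0.00) ✓; AW at -69.30° ✓; |AW| = 42.50 ✓; ∠AWE = 129.3° ✓; |WE| = 42.30 ✓; ∠(WE, EM) = 93.20° ✗; |EM| = 12.40 ✓.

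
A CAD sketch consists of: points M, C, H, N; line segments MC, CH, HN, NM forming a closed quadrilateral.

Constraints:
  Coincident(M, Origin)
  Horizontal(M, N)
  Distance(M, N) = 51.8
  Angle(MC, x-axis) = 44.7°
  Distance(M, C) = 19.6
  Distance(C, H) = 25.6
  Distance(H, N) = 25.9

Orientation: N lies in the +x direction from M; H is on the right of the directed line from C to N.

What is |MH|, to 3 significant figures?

28.4

Checks: M.y = 0.00, N.y = 0.00 ✓; |CH| = 25.60 ✓; |HN| = 25.90 ✓.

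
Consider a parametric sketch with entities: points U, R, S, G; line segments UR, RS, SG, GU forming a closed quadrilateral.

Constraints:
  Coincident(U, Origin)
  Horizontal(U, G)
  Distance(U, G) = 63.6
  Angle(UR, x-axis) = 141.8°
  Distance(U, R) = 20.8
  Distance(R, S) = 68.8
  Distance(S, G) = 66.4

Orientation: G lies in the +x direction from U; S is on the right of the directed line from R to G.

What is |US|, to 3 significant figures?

50.3

Checks: |RS| = 68.80 ✓; |SG| = 66.40 ✓.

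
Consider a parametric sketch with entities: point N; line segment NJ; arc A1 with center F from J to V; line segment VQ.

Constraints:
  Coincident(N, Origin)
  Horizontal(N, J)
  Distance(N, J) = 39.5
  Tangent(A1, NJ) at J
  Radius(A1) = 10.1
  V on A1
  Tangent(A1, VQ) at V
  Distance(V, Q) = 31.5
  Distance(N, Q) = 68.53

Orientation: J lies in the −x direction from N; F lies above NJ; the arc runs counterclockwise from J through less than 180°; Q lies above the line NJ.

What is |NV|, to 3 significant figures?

37.4

N is at the origin; N and J share the same y with |NJ| = 39.5 and J on the −x side, so J = (-39.5, 0.00). Tangency of A1 to NJ means the radius FJ is perpendicular to NJ, so F = J + (0, 10.1) = (-39.5, 10.1). Since FV ⟂ VQ (tangency), |FQ| = √(10.1² + 31.5²) = 33.1 regardless of where V sits on A1. So Q lies on both circle(N, 68.53) and circle(F, 33.1); the above-NJ intersection is Q = (-56.9, 38.3). V is the foot of the tangent from Q: V = (-32.9, 17.8).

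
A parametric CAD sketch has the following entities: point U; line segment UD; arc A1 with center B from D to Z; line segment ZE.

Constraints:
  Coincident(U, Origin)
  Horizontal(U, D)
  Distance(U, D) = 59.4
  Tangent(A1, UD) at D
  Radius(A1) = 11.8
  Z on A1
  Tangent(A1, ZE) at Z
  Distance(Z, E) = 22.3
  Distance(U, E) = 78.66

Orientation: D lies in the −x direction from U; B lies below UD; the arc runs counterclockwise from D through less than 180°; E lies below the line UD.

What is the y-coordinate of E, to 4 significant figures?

-34.32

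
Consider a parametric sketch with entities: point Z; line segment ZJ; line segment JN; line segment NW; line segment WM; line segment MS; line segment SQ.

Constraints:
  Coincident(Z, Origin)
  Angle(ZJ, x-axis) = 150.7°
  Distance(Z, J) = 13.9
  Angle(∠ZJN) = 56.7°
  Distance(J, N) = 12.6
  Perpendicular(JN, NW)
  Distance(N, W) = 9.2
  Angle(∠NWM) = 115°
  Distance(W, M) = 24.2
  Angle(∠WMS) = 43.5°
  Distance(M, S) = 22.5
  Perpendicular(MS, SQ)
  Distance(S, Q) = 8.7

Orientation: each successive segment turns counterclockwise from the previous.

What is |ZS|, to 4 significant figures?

15.76

∠NWM = 115.0° gives WM at 69.00° from the x-axis; with |WM| = 24.2, M = (6.607, 17.47). ∠WMS = 43.5° gives MS at -154.5° from the x-axis; with |MS| = 22.5, S = (-13.70, 7.781). Then |ZS| = |S − Z| = 15.76.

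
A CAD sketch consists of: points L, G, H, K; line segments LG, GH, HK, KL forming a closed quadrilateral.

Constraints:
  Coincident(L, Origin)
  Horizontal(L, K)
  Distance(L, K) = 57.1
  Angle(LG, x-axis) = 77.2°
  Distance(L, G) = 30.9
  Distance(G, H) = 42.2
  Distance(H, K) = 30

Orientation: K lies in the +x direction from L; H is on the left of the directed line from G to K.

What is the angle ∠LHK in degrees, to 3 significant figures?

75.1°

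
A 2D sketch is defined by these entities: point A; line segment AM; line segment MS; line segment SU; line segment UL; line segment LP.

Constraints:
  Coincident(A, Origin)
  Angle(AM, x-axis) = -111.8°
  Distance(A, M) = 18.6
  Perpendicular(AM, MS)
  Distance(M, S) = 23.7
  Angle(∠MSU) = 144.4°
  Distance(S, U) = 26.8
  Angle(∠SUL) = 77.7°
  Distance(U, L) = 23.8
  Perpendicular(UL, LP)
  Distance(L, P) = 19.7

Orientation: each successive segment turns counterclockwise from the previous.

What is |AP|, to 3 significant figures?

14.7

∠SUL = 77.7° gives UL at 116° from the x-axis; with |UL| = 23.8, L = (30.7, 1.69). The perpendicularity gives LP at right angles to UL, so LP runs at -154°; with |LP| = 19.7, P = (13.0, -6.97). Then |AP| = |P − A| = 14.7.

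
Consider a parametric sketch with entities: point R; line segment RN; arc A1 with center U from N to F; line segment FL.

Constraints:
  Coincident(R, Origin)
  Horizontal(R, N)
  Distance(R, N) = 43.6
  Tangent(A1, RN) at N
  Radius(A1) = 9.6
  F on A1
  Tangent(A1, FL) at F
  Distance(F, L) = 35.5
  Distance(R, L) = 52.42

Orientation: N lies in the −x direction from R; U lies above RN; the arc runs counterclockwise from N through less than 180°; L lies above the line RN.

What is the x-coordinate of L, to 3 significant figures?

-29.3

Checks: |UF| = 9.600 ✓; ∠(UF, FL) = 90.00° ✓; |FL| = 35.50 ✓; |RL| = 52.42 ✓.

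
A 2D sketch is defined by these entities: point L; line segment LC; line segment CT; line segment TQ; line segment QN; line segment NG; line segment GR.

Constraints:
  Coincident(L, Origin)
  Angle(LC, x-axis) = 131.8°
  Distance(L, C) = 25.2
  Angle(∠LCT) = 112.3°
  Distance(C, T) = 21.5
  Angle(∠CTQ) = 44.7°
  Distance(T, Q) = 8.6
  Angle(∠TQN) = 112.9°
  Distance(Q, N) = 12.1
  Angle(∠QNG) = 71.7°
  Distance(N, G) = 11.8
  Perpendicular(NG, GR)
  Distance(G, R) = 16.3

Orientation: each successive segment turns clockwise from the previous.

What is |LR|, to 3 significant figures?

39.4

L is at the origin; LC runs at 131.8° with length 25.2, so C = (-16.8, 18.8). ∠LCT = 112.3° gives CT at 64.1° from the x-axis; with |CT| = 21.5, T = (-7.41, 38.1). ∠CTQ = 44.7° gives TQ at -71.2° from the x-axis; with |TQ| = 8.6, Q = (-4.63, 30.0). ∠TQN = 112.9° gives QN at -138° from the x-axis; with |QN| = 12.1, N = (-13.7, 21.9). ∠QNG = 71.7° gives NG at 113° from the x-axis; with |NG| = 11.8, G = (-18.4, 32.8). The perpendicularity gives GR at right angles to NG, so GR runs at 23.4°; with |GR| = 16.3, R = (-3.40, 39.2). Then |LR| = |R − L| = 39.4.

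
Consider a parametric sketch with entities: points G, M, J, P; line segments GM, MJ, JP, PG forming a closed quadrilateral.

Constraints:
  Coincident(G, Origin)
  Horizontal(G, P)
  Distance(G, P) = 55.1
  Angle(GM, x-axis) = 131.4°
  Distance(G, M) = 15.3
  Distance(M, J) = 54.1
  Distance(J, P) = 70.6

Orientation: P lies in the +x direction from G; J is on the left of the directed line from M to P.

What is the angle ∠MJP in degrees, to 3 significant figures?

62.5°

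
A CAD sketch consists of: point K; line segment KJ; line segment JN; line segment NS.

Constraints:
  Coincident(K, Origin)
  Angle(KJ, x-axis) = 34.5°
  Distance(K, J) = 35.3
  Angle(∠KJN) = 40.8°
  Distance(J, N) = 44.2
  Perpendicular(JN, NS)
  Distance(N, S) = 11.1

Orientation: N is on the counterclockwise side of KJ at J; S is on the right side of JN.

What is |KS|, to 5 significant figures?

38.377

K is at the origin; KJ runs at 34.5° with length 35.3, so J = 35.3·(cos 34.5°, sin 34.5°) = (29.092, 19.994). ∠KJN = 40.8°, so JN runs at 34.5° + (180° − 40.8°) = 173.70° from the x-axis; with |JN| = 44.2, N = J + 44.2·(cos 173.70°, sin 173.70°) = (-14.841, 24.844). JN ⟂ NS; with |NS| = 11.1 on the right of JN, S = N + 11.1·(0.10973, 0.99396) = (-13.623, 35.877). Then |KS| = |S − K| = 38.377.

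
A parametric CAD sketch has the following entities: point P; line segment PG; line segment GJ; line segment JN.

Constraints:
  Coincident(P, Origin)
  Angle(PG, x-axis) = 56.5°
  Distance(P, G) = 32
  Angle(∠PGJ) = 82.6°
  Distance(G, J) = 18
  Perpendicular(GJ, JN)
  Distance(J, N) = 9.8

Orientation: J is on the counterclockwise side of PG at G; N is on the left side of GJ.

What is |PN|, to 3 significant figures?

26.0

∠PGJ = 82.6°, so GJ runs at 56.5° + (180° − 82.6°) = 154° from the x-axis; with |GJ| = 18.0, J = G + 18.0·(cos 154°, sin 154°) = (1.50, 34.6). The perpendicularity gives JN at right angles to GJ; with |JN| = 9.8 on the left of GJ, N = J + 9.8·(-0.440, -0.898) = (-2.81, 25.8). Then |PN| = |N − P| = 26.0.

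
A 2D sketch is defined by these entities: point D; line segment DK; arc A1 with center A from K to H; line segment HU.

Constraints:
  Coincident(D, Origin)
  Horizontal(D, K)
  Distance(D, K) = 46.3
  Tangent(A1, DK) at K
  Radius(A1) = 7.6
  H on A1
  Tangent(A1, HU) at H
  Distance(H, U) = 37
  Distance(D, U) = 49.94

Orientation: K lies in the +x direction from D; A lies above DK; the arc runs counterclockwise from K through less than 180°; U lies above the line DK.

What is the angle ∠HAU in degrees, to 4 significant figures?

78.39°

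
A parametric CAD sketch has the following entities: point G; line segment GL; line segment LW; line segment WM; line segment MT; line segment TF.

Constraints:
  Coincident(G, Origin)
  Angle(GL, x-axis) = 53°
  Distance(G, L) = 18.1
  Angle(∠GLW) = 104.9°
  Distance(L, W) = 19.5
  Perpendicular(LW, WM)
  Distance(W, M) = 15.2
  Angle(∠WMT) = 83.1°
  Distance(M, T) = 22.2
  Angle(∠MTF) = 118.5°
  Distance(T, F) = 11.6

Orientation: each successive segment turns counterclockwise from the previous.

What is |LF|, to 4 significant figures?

7.030

G is at the origin; GL runs at 53.0° with length 18.1, so L = (10.89, 14.46). ∠GLW = 104.9° gives LW at 128.1° from the x-axis; with |LW| = 19.5, W = (-1.139, 29.80). LW is perpendicular to WM, so WM runs at -141.9°; with |WM| = 15.2, M = (-13.10, 20.42). ∠WMT = 83.1° gives MT at -45.00° from the x-axis; with |MT| = 22.2, T = (2.597, 4.724). ∠MTF = 118.5° gives TF at 16.50° from the x-axis; with |TF| = 11.6, F = (13.72, 8.018). Then |LF| = |F − L| = 7.030.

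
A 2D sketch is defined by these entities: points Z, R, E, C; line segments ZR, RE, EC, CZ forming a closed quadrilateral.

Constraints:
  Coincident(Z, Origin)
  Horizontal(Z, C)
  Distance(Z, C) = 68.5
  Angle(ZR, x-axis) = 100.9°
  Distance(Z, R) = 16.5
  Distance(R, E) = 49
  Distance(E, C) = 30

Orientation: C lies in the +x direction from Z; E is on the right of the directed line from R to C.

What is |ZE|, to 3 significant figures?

40.3

Checks: |RE| = 49.00 ✓; |EC| = 30.00 ✓.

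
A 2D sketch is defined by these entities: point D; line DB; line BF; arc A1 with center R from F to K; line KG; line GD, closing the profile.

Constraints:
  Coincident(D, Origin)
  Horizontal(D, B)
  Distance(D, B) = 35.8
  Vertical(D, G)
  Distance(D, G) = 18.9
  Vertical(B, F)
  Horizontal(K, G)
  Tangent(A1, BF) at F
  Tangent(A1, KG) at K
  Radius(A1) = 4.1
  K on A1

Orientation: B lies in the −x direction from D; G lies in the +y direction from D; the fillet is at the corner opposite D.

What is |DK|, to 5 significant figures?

36.907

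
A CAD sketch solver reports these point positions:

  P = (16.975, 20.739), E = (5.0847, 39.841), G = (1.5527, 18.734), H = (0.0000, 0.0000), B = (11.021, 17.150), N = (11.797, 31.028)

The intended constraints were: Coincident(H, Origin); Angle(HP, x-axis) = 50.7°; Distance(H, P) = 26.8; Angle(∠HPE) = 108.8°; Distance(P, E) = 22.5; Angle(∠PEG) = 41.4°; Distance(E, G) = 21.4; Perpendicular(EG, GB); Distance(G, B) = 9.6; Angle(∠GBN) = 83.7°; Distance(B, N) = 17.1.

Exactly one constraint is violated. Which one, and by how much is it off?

Distance(B, N) = 17.1 — off by 3.20.

H = (0.00, 0.00) ✓; HP at 50.70° ✓; |HP| = 26.80 ✓; ∠HPE = 108.8° ✓; |PE| = 22.50 ✓; ∠PEG = 41.40° ✓; |EG| = 21.40 ✓; ∠(EG, GB) = 90.00° ✓; |GB| = 9.600 ✓; ∠GBN = 83.70° ✓; |BN| = 13.90 ✗.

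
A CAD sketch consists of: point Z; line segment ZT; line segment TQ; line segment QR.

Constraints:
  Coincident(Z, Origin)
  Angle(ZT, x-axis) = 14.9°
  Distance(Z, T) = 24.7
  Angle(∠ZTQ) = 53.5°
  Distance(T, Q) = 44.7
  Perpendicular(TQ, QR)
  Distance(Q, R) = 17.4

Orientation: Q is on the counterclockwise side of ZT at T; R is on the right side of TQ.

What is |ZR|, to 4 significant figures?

47.84

∠ZTQ = 53.5°, so TQ runs at 14.9° + (180° − 53.5°) = 141.4° from the x-axis; with |TQ| = 44.7, Q = T + 44.7·(cos 141.4°, sin 141.4°) = (-11.06, 34.24). TQ is perpendicular to QR; with |QR| = 17.4 on the right of TQ, R = Q + 17.4·(0.6239, 0.7815) = (-0.2090, 47.84). Then |ZR| = |R − Z| = 47.84.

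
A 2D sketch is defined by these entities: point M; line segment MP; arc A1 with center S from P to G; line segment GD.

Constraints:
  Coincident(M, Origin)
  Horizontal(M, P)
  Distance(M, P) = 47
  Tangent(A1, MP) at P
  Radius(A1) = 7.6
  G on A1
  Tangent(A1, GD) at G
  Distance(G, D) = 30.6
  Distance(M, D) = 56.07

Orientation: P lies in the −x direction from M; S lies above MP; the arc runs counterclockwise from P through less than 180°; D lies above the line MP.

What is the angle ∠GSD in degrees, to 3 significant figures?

76.1°

Checks: |MP| = 47.00 ✓; |SG| = 7.600 ✓; ∠(SG, GD) = 90.00° ✓; |GD| = 30.60 ✓; |MD| = 56.07 ✓.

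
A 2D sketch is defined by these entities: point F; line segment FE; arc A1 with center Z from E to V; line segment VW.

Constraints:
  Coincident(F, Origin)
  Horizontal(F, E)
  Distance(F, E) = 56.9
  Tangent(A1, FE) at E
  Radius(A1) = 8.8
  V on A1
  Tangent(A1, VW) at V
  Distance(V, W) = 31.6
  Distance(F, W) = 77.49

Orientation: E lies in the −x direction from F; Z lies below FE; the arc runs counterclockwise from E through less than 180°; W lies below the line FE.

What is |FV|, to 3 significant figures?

66.3

F is at the origin; F and E share the same y with |FE| = 56.9 and E on the −x side, so E = (-56.9, 0.00). The tangent condition forces ZE to be normal to FE, so Z = E + (0, -8.8) = (-56.9, -8.80). Since ZV ⟂ VW (tangency), |ZW| = √(8.8² + 31.6²) = 32.8 regardless of where V sits on A1. So W lies on both circle(F, 77.49) and circle(Z, 32.8); the below-FE intersection is W = (-66.2, -40.3). V is the foot of the tangent from W: V = (-65.7, -8.66).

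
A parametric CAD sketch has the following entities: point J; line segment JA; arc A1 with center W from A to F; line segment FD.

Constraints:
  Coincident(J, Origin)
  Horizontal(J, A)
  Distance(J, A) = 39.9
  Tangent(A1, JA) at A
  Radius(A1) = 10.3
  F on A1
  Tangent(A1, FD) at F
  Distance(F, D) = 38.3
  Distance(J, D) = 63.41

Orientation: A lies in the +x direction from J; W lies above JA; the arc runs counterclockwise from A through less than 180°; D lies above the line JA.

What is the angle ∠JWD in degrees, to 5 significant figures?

103.26°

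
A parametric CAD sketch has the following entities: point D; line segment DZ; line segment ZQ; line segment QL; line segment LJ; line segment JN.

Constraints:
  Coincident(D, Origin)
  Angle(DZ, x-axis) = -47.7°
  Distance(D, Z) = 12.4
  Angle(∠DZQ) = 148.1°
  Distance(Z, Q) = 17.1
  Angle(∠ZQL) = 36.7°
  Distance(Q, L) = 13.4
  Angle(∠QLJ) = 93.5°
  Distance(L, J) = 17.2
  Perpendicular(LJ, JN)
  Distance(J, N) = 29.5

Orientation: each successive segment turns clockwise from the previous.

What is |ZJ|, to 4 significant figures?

6.988

D is at the origin; DZ runs at -47.7° with length 12.4, so Z = (8.345, -9.171). ∠DZQ = 148.1° gives ZQ at -79.60° from the x-axis; with |ZQ| = 17.1, Q = (11.43, -25.99). ∠ZQL = 36.7° gives QL at 137.1° from the x-axis; with |QL| = 13.4, L = (1.616, -16.87). ∠QLJ = 93.5° gives LJ at 50.60° from the x-axis; with |LJ| = 17.2, J = (12.53, -3.578). Then |ZJ| = |J − Z| = 6.988.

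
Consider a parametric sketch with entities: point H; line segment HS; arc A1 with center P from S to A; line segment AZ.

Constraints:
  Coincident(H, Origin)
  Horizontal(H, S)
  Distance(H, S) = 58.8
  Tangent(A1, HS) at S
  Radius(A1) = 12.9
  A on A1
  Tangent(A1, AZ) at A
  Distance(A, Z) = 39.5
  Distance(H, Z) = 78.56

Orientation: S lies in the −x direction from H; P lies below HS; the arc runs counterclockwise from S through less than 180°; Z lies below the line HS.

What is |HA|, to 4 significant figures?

72.98

Checks: ∠(PS, SH) = 90.00° ✓; |PS| = 12.90 ✓; |PA| = 12.90 ✓; ∠(PA, AZ) = 90.00° ✓; |AZ| = 39.50 ✓; |HZ| = 78.56 ✓.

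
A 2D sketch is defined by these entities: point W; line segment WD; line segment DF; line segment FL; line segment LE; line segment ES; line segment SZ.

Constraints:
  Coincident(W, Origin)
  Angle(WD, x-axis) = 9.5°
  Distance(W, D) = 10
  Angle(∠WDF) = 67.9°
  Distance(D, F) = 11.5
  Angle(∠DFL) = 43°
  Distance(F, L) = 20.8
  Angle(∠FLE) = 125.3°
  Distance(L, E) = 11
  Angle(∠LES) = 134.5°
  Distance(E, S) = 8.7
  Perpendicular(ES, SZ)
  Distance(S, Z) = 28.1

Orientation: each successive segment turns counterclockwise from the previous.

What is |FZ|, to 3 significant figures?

12.7

W is at the origin; WD runs at 9.5° with length 10.0, so D = (9.86, 1.65). ∠WDF = 67.9° gives DF at 122° from the x-axis; with |DF| = 11.5, F = (3.84, 11.4). ∠DFL = 43.0° gives FL at -101° from the x-axis; with |FL| = 20.8, L = (-0.274, -8.94). ∠FLE = 125.3° gives LE at -46.7° from the x-axis; with |LE| = 11.0, E = (7.27, -16.9). ∠LES = 134.5° gives ES at -1.20° from the x-axis; with |ES| = 8.7, S = (16.0, -17.1). ES is perpendicular to SZ, so SZ runs at 88.8°; with |SZ| = 28.1, Z = (16.6, 11.0). Then |FZ| = |Z − F| = 12.7.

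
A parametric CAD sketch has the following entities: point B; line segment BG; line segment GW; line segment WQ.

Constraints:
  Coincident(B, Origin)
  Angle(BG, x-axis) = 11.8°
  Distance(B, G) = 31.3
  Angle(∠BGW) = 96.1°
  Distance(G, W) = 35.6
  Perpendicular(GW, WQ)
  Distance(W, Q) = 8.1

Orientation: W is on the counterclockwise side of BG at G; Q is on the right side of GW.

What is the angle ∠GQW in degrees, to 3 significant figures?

77.2°

∠BGW = 96.1°, so GW runs at 11.8° + (180° − 96.1°) = 95.7° from the x-axis; with |GW| = 35.6, W = G + 35.6·(cos 95.7°, sin 95.7°) = (27.1, 41.8). GW is perpendicular to WQ; with |WQ| = 8.1 on the right of GW, Q = W + 8.1·(0.995, 0.0993) = (35.2, 42.6). Then cos ∠GQW = QG·QW / (|QG||QW|), giving 77.2°.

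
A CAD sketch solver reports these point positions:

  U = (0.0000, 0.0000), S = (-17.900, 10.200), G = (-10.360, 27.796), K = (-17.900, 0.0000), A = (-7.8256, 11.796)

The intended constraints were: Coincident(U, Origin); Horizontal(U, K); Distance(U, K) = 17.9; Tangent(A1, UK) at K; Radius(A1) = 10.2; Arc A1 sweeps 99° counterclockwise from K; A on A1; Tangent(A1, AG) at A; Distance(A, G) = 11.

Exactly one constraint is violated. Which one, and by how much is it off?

Distance(A, G) = 11 — off by 5.20.

U = (0.00, 0.00) ✓; U.y = 0.00, K.y = 0.00 ✓; |UK| = 17.90 ✓; ∠(SK, KU) = 90.00° ✓; |SK| = 10.20 ✓; bearing(S→A) − bearing(S→K) = 99.00° ✓; |SA| = 10.20 ✓; ∠(SA, AG) = 90.00° ✓; |AG| = 16.20 ✗.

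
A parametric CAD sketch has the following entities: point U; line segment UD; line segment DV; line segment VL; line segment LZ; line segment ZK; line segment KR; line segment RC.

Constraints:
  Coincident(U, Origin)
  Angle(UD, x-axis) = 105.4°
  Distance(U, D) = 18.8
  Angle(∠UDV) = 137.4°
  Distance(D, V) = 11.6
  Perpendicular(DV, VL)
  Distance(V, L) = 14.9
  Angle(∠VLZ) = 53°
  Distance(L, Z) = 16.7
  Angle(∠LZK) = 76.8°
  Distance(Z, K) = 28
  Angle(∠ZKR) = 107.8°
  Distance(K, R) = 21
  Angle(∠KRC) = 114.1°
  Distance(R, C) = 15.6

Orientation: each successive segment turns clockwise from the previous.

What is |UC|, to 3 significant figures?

49.1

U is at the origin; UD runs at 105.4° with length 18.8, so D = (-4.99, 18.1). ∠UDV = 137.4° gives DV at 62.8° from the x-axis; with |DV| = 11.6, V = (0.310, 28.4). DV is perpendicular to VL, so VL runs at -27.2°; with |VL| = 14.9, L = (13.6, 21.6). ∠VLZ = 53.0° gives LZ at -154° from the x-axis; with |LZ| = 16.7, Z = (-1.47, 14.4). ∠LZK = 76.8° gives ZK at 103° from the x-axis; with |ZK| = 28.0, K = (-7.58, 41.7). ∠ZKR = 107.8° gives KR at 30.4° from the x-axis; with |KR| = 21.0, R = (10.5, 52.3). ∠KRC = 114.1° gives RC at -35.5° from the x-axis; with |RC| = 15.6, C = (23.2, 43.3). Then |UC| = |C − U| = 49.1.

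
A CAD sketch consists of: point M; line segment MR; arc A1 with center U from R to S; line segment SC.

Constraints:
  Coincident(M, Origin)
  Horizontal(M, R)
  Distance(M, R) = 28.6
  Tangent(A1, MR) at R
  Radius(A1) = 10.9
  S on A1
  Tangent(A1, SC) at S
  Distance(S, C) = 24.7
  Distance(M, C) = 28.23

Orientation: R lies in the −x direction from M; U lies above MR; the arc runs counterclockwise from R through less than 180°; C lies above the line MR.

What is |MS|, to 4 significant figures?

19.87

M is at the origin; MR is horizontal with |MR| = 28.6 and R on the −x side, so R = (-28.60, 0.000). A1 meets MR tangentially, so UR is at right angles to MR, so U = R + (0, 10.9) = (-28.60, 10.90). Since US ⟂ SC (tangency), |UC| = √(10.9² + 24.7²) = 27.00 regardless of where S sits on A1. So C lies on both circle(M, 28.23) and circle(U, 27.00); the above-MR intersection is C = (-7.159, 27.31). S is the foot of the tangent from C: S = (-19.04, 5.655).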